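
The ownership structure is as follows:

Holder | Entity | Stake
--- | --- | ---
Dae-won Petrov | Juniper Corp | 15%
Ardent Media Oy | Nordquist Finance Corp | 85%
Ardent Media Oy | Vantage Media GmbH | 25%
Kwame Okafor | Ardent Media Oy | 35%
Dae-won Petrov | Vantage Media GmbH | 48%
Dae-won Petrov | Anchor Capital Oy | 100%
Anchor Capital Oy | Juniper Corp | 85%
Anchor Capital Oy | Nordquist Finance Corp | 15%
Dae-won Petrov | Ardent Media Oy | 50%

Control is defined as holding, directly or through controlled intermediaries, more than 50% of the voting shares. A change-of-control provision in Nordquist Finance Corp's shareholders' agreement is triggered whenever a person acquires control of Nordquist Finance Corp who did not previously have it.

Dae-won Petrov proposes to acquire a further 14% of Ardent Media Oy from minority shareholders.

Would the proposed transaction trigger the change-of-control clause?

Yes

The purchase changes only Dae-won's holdings, so Dae-won is the only person who could newly come to control Nordquist.
Dae-won holds 100% of Anchor, so Dae-won controls Anchor.
Anchor and Dae-won together hold 85% + 15% = 100% of Juniper, so Dae-won controls Juniper.
In Nordquist, Dae-won's side holds only 15%, not > 50%.
So before the transaction, Dae-won does not control Nordquist.
After the purchase, Dae-won's direct stake in Ardent rises to 50% + 14% = 64%.
Dae-won holds 64% of Ardent, so Dae-won controls Ardent.
Anchor and Ardent together hold 15% + 85% = 100% of Nordquist, so Dae-won controls Nordquist.
Dae-won did not control Nordquist before and does after, so the clause is triggered.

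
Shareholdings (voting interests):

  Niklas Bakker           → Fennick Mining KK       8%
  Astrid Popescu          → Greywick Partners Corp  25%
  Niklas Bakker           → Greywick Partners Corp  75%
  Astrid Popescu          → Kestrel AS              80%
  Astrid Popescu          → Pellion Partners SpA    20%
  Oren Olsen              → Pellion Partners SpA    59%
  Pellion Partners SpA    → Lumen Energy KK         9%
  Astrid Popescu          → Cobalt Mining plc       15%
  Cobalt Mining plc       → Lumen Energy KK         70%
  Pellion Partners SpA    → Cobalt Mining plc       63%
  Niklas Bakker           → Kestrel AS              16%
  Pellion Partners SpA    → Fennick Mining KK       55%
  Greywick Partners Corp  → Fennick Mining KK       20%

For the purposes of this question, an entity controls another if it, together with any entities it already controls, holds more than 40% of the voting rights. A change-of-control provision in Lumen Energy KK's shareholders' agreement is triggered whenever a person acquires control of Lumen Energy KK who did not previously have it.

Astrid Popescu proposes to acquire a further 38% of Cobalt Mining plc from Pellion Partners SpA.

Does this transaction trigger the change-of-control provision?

Yes

The purchase adds only to Astrid's holdings (Pellion's stake shrinks), so Astrid is the only person who could newly come to control Lumen.
Astrid holds 80% of Kestrel, so Astrid controls Kestrel.
Neither Astrid nor any entity Astrid controls holds any voting interest in Lumen.
So before the transaction, Astrid does not control Lumen.
After the purchase, Astrid's direct stake in Cobalt rises to 15% + 38% = 53%, and Pellion's stake falls to 25%.
Astrid holds 53% of Cobalt, so Astrid controls Cobalt.
Cobalt holds 70% of Lumen, so Astrid controls Lumen.
Astrid did not control Lumen before and does after, so the clause is triggered.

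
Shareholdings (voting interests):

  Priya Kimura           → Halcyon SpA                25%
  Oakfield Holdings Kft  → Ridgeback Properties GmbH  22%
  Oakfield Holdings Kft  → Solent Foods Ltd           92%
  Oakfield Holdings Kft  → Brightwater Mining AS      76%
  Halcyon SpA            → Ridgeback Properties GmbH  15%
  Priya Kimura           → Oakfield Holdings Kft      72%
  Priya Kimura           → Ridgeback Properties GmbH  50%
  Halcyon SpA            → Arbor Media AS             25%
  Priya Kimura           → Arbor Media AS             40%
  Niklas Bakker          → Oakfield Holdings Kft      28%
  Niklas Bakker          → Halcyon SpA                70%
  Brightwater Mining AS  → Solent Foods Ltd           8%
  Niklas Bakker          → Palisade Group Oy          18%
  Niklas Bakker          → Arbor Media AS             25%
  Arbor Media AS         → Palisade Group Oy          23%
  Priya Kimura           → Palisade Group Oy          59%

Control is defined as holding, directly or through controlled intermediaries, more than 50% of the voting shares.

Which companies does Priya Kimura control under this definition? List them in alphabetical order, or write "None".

Brightwater Mining AS, Oakfield Holdings Kft, Palisade Group Oy, Ridgeback Properties GmbH, Solent Foods Ltd

Priya holds 72% of Oakfield, so Priya controls Oakfield.
Oakfield and Priya together hold 22% + 50% = 72% of Ridgeback, so Priya controls Ridgeback.
Oakfield holds 76% of Brightwater, so Priya controls Brightwater.
Priya holds 59% of Palisade, so Priya controls Palisade.
Oakfield and Brightwater together hold 92% + 8% = 100% of Solent, so Priya controls Solent.
No other company's threshold is met.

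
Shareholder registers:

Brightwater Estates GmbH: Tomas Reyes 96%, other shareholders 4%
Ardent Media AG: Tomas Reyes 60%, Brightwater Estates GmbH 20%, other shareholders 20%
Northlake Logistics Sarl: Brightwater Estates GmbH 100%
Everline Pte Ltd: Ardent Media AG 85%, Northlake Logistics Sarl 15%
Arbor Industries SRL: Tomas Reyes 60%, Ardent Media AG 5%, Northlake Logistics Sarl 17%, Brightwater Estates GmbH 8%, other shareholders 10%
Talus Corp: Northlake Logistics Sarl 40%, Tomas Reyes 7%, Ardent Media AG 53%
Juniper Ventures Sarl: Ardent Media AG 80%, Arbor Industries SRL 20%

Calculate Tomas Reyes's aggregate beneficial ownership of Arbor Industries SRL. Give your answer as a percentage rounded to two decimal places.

Tomas reaches Arbor along 5 paths.
Direct stake: 60% = 60%.
Via Ardent: 60% × 5% = 3%.
Via Brightwater → Ardent: 96% × 20% × 5% = 0.96%.
Via Brightwater → Northlake: 96% × 100% × 17% = 16.32%.
Via Brightwater: 96% × 8% = 7.68%.
Total: 60% + 3% + 0.96% + 16.32% + 7.68% = 87.96%.

87.96%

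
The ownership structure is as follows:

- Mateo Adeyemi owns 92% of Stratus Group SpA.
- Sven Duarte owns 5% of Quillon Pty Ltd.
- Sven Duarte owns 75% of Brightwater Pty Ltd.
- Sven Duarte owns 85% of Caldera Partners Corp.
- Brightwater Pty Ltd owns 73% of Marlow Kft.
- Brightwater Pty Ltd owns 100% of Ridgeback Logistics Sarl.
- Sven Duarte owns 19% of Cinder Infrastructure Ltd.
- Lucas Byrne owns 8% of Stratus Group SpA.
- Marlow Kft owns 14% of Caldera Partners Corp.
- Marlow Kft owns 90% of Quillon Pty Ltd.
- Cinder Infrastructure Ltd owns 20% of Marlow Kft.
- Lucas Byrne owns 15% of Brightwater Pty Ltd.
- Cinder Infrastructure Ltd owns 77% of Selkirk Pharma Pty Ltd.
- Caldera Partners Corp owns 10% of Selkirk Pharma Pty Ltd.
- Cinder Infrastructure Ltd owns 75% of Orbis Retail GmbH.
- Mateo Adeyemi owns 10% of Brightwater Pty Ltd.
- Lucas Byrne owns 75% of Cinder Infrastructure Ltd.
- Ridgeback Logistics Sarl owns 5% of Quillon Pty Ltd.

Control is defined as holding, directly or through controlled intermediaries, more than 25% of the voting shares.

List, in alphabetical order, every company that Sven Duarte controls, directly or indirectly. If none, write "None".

Sven holds 75% of Brightwater, so Sven controls Brightwater.
Brightwater holds 73% of Marlow, so Sven controls Marlow.
Brightwater holds 100% of Ridgeback, so Sven controls Ridgeback.
Marlow and Sven and Ridgeback together hold 90% + 5% + 5% = 100% of Quillon, so Sven controls Quillon.
Sven and Marlow together hold 85% + 14% = 99% of Caldera, so Sven controls Caldera.
No other company's threshold is met.

Brightwater Pty Ltd, Caldera Partners Corp, Marlow Kft, Quillon Pty Ltd, Ridgeback Logistics Sarl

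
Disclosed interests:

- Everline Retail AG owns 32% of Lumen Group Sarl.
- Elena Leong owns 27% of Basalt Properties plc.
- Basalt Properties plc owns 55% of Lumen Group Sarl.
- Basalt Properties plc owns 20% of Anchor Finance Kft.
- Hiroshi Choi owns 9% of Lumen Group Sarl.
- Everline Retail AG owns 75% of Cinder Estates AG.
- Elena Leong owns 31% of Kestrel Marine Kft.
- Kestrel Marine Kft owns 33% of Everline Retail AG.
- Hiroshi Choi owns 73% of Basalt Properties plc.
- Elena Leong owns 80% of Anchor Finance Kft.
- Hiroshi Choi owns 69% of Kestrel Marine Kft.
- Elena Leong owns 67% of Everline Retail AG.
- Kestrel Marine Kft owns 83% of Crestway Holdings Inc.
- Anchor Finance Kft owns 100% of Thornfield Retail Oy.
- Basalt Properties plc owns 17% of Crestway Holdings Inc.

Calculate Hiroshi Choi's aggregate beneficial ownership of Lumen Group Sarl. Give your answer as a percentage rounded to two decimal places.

56.44%

Hiroshi reaches Lumen along 3 paths.
Via Kestrel → Everline: 69% × 33% × 32% = 7.2864%.
Via Basalt: 73% × 55% = 40.15%.
Direct stake: 9% = 9%.
Total: 7.2864% + 40.15% + 9% = 56.4364%.
Rounded: 56.44%.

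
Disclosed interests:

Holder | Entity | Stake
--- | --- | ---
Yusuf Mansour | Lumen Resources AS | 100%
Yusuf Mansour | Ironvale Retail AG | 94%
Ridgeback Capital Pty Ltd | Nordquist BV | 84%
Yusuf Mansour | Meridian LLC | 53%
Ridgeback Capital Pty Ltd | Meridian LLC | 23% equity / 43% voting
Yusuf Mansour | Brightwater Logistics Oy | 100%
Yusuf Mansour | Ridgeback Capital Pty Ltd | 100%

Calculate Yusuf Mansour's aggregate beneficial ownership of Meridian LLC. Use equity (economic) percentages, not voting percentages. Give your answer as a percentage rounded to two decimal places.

Yusuf reaches Meridian along 2 paths.
Direct stake: 53% = 53%.
Via Ridgeback: 100% × 23% = 23%.
Total: 53% + 23% = 76%.
Rounded: 76.00%.

76.00%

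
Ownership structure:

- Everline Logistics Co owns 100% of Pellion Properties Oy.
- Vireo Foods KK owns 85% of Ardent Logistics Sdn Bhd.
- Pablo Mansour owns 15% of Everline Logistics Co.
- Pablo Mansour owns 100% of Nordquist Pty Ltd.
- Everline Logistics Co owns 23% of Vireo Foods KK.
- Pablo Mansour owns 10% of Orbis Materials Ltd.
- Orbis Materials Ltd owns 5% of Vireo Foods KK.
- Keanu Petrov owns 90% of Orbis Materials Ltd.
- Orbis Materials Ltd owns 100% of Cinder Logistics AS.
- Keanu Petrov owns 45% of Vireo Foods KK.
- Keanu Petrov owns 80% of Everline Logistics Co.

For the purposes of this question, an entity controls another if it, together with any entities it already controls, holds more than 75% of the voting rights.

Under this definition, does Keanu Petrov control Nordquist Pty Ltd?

No

Keanu holds 90% of Orbis, so Keanu controls Orbis.
Keanu holds 80% of Everline, so Keanu controls Everline.
Everline holds 100% of Pellion, so Keanu controls Pellion.
Orbis holds 100% of Cinder, so Keanu controls Cinder.
Neither Keanu nor any entity Keanu controls holds any voting interest in Nordquist.
So Keanu does not control Nordquist.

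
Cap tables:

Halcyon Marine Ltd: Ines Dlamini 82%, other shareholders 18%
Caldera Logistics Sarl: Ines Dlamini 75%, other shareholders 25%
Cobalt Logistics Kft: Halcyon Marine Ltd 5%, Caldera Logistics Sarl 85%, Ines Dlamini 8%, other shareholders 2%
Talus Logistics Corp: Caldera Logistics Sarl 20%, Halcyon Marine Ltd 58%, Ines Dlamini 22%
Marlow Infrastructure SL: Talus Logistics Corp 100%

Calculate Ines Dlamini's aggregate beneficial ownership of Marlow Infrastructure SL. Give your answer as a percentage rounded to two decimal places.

Ines reaches Marlow along 3 paths.
Via Caldera → Talus: 75% × 20% × 100% = 15%.
Via Halcyon → Talus: 82% × 58% × 100% = 47.56%.
Via Talus: 22% × 100% = 22%.
Total: 15% + 47.56% + 22% = 84.56%.

84.56%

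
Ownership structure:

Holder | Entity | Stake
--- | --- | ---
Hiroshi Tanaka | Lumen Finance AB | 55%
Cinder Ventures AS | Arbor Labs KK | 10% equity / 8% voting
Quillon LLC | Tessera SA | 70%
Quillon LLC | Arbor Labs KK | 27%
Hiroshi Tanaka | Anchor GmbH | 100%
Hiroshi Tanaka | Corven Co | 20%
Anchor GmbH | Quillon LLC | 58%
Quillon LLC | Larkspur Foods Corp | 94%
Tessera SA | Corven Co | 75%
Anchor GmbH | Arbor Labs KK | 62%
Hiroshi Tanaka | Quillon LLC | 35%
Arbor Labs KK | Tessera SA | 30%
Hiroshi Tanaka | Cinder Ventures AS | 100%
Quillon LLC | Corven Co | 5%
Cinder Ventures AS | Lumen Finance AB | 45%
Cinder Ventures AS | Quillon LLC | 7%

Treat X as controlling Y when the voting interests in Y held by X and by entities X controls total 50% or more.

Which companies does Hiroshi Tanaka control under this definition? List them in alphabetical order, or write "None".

Hiroshi holds 100% of Anchor, so Hiroshi controls Anchor.
Hiroshi holds 100% of Cinder, so Hiroshi controls Cinder.
Anchor and Hiroshi and Cinder together hold 58% + 35% + 7% = 100% of Quillon, so Hiroshi controls Quillon.
Quillon and Anchor and Cinder together hold 27% + 62% + 8% = 97% of Arbor, so Hiroshi controls Arbor.
Quillon holds 94% of Larkspur, so Hiroshi controls Larkspur.
Quillon and Arbor together hold 70% + 30% = 100% of Tessera, so Hiroshi controls Tessera.
Cinder and Hiroshi together hold 45% + 55% = 100% of Lumen, so Hiroshi controls Lumen.
Tessera and Hiroshi and Quillon together hold 75% + 20% + 5% = 100% of Corven, so Hiroshi controls Corven.

Anchor GmbH, Arbor Labs KK, Cinder Ventures AS, Corven Co, Larkspur Foods Corp, Lumen Finance AB, Quillon LLC, Tessera SA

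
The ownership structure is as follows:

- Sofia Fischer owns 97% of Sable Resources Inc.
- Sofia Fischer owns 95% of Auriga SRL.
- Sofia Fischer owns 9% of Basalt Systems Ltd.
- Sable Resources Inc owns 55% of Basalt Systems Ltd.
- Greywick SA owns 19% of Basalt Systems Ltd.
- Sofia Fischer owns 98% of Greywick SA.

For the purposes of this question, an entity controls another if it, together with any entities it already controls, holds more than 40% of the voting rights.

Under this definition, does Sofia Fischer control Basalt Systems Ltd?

Yes

Sofia holds 97% of Sable, so Sofia controls Sable.
Sofia holds 98% of Greywick, so Sofia controls Greywick.
Sable and Greywick and Sofia together hold 55% + 19% + 9% = 83% of Basalt, so Sofia controls Basalt.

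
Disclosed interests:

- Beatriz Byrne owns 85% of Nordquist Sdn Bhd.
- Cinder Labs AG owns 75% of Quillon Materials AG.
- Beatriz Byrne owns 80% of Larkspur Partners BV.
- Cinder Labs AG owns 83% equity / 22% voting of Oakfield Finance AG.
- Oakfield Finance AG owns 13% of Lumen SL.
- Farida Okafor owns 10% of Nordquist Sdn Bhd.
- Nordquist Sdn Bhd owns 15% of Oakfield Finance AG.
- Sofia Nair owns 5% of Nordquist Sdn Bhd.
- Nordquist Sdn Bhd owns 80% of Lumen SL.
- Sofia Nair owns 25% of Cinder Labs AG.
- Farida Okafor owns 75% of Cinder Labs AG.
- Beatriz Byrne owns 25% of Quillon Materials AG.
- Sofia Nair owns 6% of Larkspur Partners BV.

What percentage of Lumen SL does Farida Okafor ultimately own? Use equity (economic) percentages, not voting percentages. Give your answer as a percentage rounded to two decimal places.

16.29%

Farida reaches Lumen along 3 paths.
Via Nordquist: 10% × 80% = 8%.
Via Nordquist → Oakfield: 10% × 15% × 13% = 0.195%.
Via Cinder → Oakfield: 75% × 83% × 13% = 8.0925%.
Total: 8% + 0.195% + 8.0925% = 16.2875%.
Rounded: 16.29%.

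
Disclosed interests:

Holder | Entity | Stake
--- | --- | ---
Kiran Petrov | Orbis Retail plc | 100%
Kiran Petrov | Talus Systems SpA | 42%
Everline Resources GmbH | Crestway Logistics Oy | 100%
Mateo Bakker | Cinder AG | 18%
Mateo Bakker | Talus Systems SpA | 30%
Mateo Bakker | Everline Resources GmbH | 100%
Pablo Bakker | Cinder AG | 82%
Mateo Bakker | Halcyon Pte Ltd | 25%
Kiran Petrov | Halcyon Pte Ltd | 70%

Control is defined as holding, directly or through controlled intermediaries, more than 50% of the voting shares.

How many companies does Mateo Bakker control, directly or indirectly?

2

Mateo holds 100% of Everline, so Mateo controls Everline.
Everline holds 100% of Crestway, so Mateo controls Crestway.
No other company's threshold is met.
Mateo controls 2 companies.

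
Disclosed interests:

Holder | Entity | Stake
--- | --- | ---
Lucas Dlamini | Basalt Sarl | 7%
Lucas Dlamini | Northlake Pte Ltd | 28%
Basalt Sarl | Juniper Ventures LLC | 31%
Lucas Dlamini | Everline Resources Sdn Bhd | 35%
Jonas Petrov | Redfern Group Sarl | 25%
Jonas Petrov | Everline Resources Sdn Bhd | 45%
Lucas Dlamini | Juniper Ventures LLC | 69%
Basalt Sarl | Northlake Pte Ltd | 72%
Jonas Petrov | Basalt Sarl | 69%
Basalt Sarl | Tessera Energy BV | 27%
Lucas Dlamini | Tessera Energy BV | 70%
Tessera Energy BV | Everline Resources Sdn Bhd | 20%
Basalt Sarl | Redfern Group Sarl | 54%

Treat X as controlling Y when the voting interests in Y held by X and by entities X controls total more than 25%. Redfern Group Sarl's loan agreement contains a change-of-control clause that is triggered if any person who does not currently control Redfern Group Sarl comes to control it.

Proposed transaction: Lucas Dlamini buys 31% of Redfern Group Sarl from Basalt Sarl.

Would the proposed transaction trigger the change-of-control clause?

Yes

The purchase adds only to Lucas's holdings (Basalt's stake shrinks), so Lucas is the only person who could newly come to control Redfern.
Lucas holds 70% of Tessera, so Lucas controls Tessera.
Tessera and Lucas together hold 20% + 35% = 55% of Everline, so Lucas controls Everline.
Lucas holds 69% of Juniper, so Lucas controls Juniper.
Lucas holds 28% of Northlake, so Lucas controls Northlake.
Neither Lucas nor any entity Lucas controls holds any voting interest in Redfern.
So before the transaction, Lucas does not control Redfern.
After the purchase, Lucas holds 31% of Redfern directly, and Basalt's stake falls to 23%.
Lucas holds 31% of Redfern, so Lucas controls Redfern.
Lucas did not control Redfern before and does after, so the clause is triggered.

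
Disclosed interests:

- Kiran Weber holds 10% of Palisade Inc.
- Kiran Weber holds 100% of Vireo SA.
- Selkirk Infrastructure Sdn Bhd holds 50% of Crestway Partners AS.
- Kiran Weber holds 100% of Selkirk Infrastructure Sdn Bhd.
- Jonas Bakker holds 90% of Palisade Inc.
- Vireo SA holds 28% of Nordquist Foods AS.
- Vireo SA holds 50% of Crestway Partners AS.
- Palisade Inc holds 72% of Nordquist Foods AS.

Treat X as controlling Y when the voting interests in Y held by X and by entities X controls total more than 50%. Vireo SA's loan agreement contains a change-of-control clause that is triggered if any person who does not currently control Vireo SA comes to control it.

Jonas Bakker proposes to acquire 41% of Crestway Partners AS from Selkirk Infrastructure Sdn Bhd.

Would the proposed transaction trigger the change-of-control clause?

No

The purchase adds only to Jonas's holdings (Selkirk's stake shrinks), so Jonas is the only person who could newly come to control Vireo.
Jonas holds 90% of Palisade, so Jonas controls Palisade.
Palisade holds 72% of Nordquist, so Jonas controls Nordquist.
Neither Jonas nor any entity Jonas controls holds any voting interest in Vireo.
So before the transaction, Jonas does not control Vireo.
After the purchase, Jonas holds 41% of Crestway directly, and Selkirk's stake falls to 9%.
Jonas's side now holds 41% of Crestway, not > 50%, so Jonas still does not control Crestway.
After the transaction, neither Jonas nor any entity Jonas controls holds a voting interest in Vireo, so Jonas still does not control it.
No new person acquires control, so the clause is not triggered.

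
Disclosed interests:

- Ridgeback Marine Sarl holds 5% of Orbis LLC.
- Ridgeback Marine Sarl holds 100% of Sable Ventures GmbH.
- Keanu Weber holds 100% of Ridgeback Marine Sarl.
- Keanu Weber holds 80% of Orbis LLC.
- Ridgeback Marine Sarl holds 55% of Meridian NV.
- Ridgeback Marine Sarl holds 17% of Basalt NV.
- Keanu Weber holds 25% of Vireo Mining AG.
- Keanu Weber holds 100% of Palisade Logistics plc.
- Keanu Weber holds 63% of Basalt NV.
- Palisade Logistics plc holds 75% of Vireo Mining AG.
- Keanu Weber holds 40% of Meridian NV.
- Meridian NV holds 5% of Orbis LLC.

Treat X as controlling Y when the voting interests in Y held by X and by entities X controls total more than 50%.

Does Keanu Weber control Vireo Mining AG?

Yes

Keanu holds 100% of Palisade, so Keanu controls Palisade.
Palisade and Keanu together hold 75% + 25% = 100% of Vireo, so Keanu controls Vireo.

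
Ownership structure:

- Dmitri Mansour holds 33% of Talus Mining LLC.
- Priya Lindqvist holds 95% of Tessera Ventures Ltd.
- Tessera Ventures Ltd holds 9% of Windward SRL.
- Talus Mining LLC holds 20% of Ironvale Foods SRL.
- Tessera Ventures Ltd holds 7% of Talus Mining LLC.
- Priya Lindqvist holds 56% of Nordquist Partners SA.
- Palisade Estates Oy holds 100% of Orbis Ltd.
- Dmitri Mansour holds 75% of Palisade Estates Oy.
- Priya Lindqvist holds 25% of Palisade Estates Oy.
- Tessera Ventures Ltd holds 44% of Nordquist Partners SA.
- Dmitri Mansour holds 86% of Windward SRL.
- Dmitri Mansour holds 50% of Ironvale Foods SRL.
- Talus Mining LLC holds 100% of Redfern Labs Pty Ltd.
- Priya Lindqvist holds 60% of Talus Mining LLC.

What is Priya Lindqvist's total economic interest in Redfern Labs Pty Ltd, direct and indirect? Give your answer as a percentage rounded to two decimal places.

66.65%

Priya reaches Redfern along 2 paths.
Via Talus: 60% × 100% = 60%.
Via Tessera → Talus: 95% × 7% × 100% = 6.65%.
Total: 60% + 6.65% = 66.65%.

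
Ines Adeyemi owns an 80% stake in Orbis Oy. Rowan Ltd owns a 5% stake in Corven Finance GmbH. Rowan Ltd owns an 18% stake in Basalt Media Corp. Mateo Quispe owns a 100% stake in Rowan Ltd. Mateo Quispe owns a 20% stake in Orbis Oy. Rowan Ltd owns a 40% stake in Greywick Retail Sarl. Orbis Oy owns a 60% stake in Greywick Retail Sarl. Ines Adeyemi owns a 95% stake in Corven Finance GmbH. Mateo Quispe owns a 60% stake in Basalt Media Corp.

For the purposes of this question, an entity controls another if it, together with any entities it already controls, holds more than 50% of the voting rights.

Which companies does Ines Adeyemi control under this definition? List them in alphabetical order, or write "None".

Corven Finance GmbH, Greywick Retail Sarl, Orbis Oy

Ines holds 80% of Orbis, so Ines controls Orbis.
Ines holds 95% of Corven, so Ines controls Corven.
Orbis holds 60% of Greywick, so Ines controls Greywick.
No other company's threshold is met.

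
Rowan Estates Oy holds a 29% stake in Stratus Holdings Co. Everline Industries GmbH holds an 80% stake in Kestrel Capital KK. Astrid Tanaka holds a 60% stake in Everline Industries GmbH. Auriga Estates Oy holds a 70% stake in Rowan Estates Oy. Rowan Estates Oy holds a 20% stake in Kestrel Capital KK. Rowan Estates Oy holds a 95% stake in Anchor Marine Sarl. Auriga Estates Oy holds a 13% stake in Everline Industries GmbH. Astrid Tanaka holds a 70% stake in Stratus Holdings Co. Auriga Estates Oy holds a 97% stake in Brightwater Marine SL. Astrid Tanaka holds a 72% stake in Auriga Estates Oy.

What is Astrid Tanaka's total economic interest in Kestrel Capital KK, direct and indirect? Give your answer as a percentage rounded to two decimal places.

Astrid reaches Kestrel along 3 paths.
Via Auriga → Rowan: 72% × 70% × 20% = 10.08%.
Via Everline: 60% × 80% = 48%.
Via Auriga → Everline: 72% × 13% × 80% = 7.488%.
Total: 10.08% + 48% + 7.488% = 65.568%.
Rounded: 65.57%.

65.57%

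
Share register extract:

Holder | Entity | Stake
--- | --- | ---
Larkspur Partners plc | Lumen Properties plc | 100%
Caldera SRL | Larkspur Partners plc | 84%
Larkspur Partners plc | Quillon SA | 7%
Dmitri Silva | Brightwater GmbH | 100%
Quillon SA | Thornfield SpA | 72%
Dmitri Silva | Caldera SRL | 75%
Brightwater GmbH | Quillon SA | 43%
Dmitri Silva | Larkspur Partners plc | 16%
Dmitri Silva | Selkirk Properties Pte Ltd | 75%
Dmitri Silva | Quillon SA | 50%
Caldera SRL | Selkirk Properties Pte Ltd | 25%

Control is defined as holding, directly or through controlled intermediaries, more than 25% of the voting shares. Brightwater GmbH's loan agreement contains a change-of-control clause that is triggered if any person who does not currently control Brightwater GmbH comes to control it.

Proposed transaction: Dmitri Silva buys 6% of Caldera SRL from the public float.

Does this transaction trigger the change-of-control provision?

The purchase changes only Dmitri's holdings, so Dmitri is the only person who could newly come to control Brightwater.
Dmitri holds 100% of Brightwater, so Dmitri controls Brightwater.
So Dmitri already controls Brightwater before the transaction.
After the purchase, Dmitri's direct stake in Caldera rises to 75% + 6% = 81%.
Dmitri controlled Brightwater already, so this is not a new person acquiring control; every other person's position is unchanged or reduced.
No new person acquires control, so the clause is not triggered.

No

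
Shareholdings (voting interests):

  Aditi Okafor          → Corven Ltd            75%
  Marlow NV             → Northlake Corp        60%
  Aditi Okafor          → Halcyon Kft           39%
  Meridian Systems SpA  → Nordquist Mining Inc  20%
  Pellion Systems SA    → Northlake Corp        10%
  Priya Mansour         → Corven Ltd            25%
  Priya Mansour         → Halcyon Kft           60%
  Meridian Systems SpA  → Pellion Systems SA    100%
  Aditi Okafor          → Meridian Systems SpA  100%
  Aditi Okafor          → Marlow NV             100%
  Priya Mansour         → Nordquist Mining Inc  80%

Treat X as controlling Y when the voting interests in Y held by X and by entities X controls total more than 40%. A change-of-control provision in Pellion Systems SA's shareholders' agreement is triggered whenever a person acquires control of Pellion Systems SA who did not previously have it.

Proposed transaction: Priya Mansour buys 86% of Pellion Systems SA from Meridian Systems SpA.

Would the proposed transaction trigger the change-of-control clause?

Yes

The purchase adds only to Priya's holdings (Meridian's stake shrinks), so Priya is the only person who could newly come to control Pellion.
Priya holds 60% of Halcyon, so Priya controls Halcyon.
Priya holds 80% of Nordquist, so Priya controls Nordquist.
Neither Priya nor any entity Priya controls holds any voting interest in Pellion.
So before the transaction, Priya does not control Pellion.
After the purchase, Priya holds 86% of Pellion directly, and Meridian's stake falls to 14%.
Priya holds 86% of Pellion, so Priya controls Pellion.
Priya did not control Pellion before and does after, so the clause is triggered.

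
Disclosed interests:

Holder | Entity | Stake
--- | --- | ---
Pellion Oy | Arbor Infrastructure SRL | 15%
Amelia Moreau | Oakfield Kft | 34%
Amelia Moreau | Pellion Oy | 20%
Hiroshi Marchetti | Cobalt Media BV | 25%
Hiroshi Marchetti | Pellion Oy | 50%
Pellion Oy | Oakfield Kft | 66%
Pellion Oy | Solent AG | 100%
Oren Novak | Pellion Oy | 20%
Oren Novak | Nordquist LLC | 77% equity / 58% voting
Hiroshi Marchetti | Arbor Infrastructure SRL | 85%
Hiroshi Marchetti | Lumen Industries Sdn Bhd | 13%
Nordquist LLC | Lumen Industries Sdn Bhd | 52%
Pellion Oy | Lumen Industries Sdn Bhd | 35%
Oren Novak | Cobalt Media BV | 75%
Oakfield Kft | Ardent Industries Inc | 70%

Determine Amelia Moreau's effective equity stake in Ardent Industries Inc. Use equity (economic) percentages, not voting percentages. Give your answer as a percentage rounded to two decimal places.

Amelia reaches Ardent along 2 paths.
Via Pellion → Oakfield: 20% × 66% × 70% = 9.24%.
Via Oakfield: 34% × 70% = 23.8%.
Total: 9.24% + 23.8% = 33.04%.

33.04%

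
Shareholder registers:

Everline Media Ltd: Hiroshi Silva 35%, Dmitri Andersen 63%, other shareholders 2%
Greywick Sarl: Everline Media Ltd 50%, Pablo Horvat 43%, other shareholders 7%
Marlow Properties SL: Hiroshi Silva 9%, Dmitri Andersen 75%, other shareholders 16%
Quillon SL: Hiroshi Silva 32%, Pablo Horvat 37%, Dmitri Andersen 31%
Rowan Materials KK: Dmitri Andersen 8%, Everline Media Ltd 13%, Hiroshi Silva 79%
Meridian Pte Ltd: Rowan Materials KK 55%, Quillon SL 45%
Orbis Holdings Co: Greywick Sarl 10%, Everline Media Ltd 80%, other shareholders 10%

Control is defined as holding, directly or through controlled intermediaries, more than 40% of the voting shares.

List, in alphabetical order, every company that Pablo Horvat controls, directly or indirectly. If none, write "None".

Greywick Sarl

Pablo holds 43% of Greywick, so Pablo controls Greywick.
No other company's threshold is met.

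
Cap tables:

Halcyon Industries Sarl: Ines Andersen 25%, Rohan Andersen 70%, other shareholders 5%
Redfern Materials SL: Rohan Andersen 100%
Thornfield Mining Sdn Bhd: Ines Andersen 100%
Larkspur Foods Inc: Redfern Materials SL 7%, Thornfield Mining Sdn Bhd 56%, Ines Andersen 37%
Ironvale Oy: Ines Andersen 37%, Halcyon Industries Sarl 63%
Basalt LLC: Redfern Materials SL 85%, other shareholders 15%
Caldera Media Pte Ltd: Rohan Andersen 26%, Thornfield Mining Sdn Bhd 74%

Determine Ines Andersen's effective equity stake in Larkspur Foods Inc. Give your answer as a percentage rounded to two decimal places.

93.00%

Ines reaches Larkspur along 2 paths.
Via Thornfield: 100% × 56% = 56%.
Direct stake: 37% = 37%.
Total: 56% + 37% = 93%.
Rounded: 93.00%.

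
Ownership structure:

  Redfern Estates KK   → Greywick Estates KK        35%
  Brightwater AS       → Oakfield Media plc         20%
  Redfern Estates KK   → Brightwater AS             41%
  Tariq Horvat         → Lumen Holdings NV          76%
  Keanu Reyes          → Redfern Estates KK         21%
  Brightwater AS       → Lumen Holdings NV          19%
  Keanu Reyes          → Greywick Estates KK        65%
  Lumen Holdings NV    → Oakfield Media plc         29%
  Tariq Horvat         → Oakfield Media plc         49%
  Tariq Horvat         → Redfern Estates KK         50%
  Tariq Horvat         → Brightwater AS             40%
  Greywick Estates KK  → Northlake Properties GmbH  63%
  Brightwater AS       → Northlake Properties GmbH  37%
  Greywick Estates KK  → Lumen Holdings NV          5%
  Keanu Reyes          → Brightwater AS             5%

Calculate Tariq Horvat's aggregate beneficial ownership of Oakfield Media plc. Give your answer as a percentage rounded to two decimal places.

Tariq reaches Oakfield along 7 paths.
Direct stake: 49% = 49%.
Via Brightwater → Lumen: 40% × 19% × 29% = 2.204%.
Via Redfern → Brightwater → Lumen: 50% × 41% × 19% × 29% = 1.12955%.
Via Lumen: 76% × 29% = 22.04%.
Via Redfern → Greywick → Lumen: 50% × 35% × 5% × 29% = 0.25375%.
Via Brightwater: 40% × 20% = 8%.
Via Redfern → Brightwater: 50% × 41% × 20% = 4.1%.
Total: 49% + 2.204% + 1.12955% + 22.04% + 0.25375% + 8% + 4.1% = 86.7273%.
Rounded: 86.73%.

86.73%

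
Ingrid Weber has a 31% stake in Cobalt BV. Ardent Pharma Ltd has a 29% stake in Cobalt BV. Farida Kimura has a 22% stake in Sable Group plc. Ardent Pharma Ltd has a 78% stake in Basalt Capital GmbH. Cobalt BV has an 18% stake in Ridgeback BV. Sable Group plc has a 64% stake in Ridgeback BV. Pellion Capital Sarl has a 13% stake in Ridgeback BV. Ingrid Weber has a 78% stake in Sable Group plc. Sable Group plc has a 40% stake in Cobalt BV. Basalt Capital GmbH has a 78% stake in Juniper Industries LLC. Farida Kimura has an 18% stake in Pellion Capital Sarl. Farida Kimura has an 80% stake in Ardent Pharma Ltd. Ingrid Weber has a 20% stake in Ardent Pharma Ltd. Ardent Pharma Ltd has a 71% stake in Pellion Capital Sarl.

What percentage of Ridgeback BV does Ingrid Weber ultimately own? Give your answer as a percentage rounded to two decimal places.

Ingrid reaches Ridgeback along 5 paths.
Via Sable → Cobalt: 78% × 40% × 18% = 5.616%.
Via Cobalt: 31% × 18% = 5.58%.
Via Ardent → Cobalt: 20% × 29% × 18% = 1.044%.
Via Sable: 78% × 64% = 49.92%.
Via Ardent → Pellion: 20% × 71% × 13% = 1.846%.
Total: 5.616% + 5.58% + 1.044% + 49.92% + 1.846% = 64.006%.
Rounded: 64.01%.

64.01%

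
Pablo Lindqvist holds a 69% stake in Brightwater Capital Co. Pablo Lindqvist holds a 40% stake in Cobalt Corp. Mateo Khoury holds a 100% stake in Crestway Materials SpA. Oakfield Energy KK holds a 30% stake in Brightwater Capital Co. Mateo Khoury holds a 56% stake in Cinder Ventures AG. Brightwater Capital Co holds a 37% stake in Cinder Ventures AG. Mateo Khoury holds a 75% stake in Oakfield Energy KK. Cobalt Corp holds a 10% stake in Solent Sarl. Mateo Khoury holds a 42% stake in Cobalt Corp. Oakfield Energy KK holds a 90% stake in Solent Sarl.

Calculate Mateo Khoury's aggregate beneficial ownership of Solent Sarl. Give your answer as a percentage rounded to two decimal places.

Mateo reaches Solent along 2 paths.
Via Cobalt: 42% × 10% = 4.2%.
Via Oakfield: 75% × 90% = 67.5%.
Total: 4.2% + 67.5% = 71.7%.
Rounded: 71.70%.

71.70%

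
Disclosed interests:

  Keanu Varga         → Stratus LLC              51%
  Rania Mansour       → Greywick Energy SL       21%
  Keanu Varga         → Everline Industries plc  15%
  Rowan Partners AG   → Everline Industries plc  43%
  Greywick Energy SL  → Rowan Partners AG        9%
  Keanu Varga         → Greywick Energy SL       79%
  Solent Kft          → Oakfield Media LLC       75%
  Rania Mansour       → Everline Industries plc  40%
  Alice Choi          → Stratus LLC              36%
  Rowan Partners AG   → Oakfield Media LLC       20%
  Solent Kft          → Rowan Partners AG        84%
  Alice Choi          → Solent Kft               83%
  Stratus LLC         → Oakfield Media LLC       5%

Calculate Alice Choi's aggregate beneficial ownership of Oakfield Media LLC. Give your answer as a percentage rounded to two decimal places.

77.99%

Alice reaches Oakfield along 3 paths.
Via Stratus: 36% × 5% = 1.8%.
Via Solent → Rowan: 83% × 84% × 20% = 13.944%.
Via Solent: 83% × 75% = 62.25%.
Total: 1.8% + 13.944% + 62.25% = 77.994%.
Rounded: 77.99%.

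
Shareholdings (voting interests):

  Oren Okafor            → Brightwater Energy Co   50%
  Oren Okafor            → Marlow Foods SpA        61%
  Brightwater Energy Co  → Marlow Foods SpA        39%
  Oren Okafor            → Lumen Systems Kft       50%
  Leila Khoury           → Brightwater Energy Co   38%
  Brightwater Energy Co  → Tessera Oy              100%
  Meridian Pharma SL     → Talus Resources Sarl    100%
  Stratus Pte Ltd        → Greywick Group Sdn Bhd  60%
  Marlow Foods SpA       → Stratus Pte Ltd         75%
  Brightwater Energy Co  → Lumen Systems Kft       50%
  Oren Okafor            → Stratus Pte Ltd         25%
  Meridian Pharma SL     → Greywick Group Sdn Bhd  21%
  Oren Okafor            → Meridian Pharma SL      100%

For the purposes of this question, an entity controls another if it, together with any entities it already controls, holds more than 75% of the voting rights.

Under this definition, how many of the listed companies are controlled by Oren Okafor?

Oren holds 100% of Meridian, so Oren controls Meridian.
Meridian holds 100% of Talus, so Oren controls Talus.
No other company's threshold is met.
Oren controls 2 companies.

2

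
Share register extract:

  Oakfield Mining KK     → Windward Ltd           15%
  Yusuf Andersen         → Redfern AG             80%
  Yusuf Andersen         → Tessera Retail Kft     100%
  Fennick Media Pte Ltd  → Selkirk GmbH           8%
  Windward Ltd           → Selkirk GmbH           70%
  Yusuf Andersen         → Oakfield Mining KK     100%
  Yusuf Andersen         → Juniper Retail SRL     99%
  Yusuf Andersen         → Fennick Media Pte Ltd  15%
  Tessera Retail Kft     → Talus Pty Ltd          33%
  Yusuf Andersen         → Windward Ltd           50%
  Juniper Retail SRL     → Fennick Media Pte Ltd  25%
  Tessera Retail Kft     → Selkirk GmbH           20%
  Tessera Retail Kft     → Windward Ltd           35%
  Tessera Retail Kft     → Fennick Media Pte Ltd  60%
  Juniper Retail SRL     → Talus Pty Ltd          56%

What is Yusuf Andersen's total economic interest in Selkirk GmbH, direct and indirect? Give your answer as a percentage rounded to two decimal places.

97.98%

Yusuf reaches Selkirk along 7 paths.
Via Tessera: 100% × 20% = 20%.
Via Tessera → Fennick: 100% × 60% × 8% = 4.8%.
Via Fennick: 15% × 8% = 1.2%.
Via Juniper → Fennick: 99% × 25% × 8% = 1.98%.
Via Windward: 50% × 70% = 35%.
Via Tessera → Windward: 100% × 35% × 70% = 24.5%.
Via Oakfield → Windward: 100% × 15% × 70% = 10.5%.
Total: 20% + 4.8% + 1.2% + 1.98% + 35% + 24.5% + 10.5% = 97.98%.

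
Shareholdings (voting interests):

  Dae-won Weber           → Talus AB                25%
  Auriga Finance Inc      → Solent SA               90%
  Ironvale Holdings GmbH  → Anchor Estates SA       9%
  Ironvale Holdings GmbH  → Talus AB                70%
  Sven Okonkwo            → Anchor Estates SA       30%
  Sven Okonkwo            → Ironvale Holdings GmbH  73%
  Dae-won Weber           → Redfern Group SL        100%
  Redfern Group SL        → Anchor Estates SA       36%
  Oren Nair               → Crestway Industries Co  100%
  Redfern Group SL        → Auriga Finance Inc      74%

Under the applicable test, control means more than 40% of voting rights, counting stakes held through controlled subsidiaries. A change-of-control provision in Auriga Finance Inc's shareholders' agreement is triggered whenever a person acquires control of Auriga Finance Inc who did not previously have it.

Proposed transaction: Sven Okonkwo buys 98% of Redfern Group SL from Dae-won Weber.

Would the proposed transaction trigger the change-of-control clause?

The purchase adds only to Sven's holdings (Dae-won's stake shrinks), so Sven is the only person who could newly come to control Auriga.
Sven holds 73% of Ironvale, so Sven controls Ironvale.
Ironvale holds 70% of Talus, so Sven controls Talus.
Neither Sven nor any entity Sven controls holds any voting interest in Auriga.
So before the transaction, Sven does not control Auriga.
After the purchase, Sven holds 98% of Redfern directly, and Dae-won's stake falls to 2%.
Sven holds 98% of Redfern, so Sven controls Redfern.
Redfern holds 74% of Auriga, so Sven controls Auriga.
Sven did not control Auriga before and does after, so the clause is triggered.

Yes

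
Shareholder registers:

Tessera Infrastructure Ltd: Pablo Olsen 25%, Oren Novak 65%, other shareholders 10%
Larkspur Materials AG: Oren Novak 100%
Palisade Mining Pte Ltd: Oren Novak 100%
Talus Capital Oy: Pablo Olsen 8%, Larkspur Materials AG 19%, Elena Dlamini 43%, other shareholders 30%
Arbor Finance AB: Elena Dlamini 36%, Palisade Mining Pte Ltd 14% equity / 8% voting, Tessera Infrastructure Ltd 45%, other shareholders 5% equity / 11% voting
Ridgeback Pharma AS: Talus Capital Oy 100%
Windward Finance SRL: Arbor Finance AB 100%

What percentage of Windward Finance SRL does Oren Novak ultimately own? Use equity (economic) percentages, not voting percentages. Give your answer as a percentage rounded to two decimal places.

Oren reaches Windward along 2 paths.
Via Palisade → Arbor: 100% × 14% × 100% = 14%.
Via Tessera → Arbor: 65% × 45% × 100% = 29.25%.
Total: 14% + 29.25% = 43.25%.

43.25%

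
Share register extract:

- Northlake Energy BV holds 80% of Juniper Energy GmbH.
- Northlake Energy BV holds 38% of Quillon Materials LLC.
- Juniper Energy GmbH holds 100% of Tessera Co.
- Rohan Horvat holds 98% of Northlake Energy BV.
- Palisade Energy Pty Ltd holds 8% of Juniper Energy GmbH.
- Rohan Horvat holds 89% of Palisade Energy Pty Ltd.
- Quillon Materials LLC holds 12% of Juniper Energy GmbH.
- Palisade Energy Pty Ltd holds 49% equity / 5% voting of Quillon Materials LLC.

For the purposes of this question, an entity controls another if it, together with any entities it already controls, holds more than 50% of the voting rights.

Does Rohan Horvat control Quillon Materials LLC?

No

Rohan holds 89% of Palisade, so Rohan controls Palisade.
Rohan holds 98% of Northlake, so Rohan controls Northlake.
Northlake and Palisade together hold 80% + 8% = 88% of Juniper, so Rohan controls Juniper.
Juniper holds 100% of Tessera, so Rohan controls Tessera.
In Quillon, Rohan's side holds only 38% + 5% = 43%, not > 50%.
So Rohan does not control Quillon.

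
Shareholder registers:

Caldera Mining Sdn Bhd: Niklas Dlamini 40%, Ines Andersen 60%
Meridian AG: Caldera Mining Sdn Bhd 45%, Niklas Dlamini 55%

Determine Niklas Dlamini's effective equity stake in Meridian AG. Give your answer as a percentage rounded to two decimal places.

73.00%

Niklas reaches Meridian along 2 paths.
Via Caldera: 40% × 45% = 18%.
Direct stake: 55% = 55%.
Total: 18% + 55% = 73%.
Rounded: 73.00%.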